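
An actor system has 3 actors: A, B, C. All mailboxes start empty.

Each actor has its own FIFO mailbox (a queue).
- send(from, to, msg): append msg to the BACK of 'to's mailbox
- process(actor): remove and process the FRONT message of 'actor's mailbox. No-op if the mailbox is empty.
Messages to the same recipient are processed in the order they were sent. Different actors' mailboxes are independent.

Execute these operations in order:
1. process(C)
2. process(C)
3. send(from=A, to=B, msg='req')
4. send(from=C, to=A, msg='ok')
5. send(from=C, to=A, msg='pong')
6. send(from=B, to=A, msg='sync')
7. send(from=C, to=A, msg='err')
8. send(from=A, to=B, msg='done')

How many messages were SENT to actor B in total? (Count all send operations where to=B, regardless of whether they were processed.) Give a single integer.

After 1 (process(C)): A:[] B:[] C:[]
After 2 (process(C)): A:[] B:[] C:[]
After 3 (send(from=A, to=B, msg='req')): A:[] B:[req] C:[]
After 4 (send(from=C, to=A, msg='ok')): A:[ok] B:[req] C:[]
After 5 (send(from=C, to=A, msg='pong')): A:[ok,pong] B:[req] C:[]
After 6 (send(from=B, to=A, msg='sync')): A:[ok,pong,sync] B:[req] C:[]
After 7 (send(from=C, to=A, msg='err')): A:[ok,pong,sync,err] B:[req] C:[]
After 8 (send(from=A, to=B, msg='done')): A:[ok,pong,sync,err] B:[req,done] C:[]

Answer: 2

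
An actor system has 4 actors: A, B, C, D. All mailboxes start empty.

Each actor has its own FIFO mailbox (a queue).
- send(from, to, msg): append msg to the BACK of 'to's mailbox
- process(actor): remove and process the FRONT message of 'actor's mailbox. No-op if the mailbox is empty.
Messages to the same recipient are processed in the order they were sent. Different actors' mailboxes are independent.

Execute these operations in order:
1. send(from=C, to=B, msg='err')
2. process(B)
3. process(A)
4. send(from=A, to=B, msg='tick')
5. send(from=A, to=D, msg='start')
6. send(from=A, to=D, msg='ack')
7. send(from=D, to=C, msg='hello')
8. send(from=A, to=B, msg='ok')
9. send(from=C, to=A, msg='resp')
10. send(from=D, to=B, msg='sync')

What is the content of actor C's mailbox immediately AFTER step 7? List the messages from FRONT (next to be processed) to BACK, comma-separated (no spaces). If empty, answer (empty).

After 1 (send(from=C, to=B, msg='err')): A:[] B:[err] C:[] D:[]
After 2 (process(B)): A:[] B:[] C:[] D:[]
After 3 (process(A)): A:[] B:[] C:[] D:[]
After 4 (send(from=A, to=B, msg='tick')): A:[] B:[tick] C:[] D:[]
After 5 (send(from=A, to=D, msg='start')): A:[] B:[tick] C:[] D:[start]
After 6 (send(from=A, to=D, msg='ack')): A:[] B:[tick] C:[] D:[start,ack]
After 7 (send(from=D, to=C, msg='hello')): A:[] B:[tick] C:[hello] D:[start,ack]

hello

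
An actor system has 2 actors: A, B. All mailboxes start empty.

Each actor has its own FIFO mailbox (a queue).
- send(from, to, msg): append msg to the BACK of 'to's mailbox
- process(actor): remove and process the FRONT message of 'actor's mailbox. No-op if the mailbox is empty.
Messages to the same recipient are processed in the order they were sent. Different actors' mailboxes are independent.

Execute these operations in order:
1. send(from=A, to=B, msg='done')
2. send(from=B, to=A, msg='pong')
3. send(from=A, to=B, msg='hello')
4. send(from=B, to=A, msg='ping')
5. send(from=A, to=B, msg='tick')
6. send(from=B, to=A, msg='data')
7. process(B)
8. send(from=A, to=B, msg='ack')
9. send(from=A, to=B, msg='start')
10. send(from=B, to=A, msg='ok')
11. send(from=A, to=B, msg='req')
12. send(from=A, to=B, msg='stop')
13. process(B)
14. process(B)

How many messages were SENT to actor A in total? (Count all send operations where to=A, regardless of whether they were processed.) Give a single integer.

After 1 (send(from=A, to=B, msg='done')): A:[] B:[done]
After 2 (send(from=B, to=A, msg='pong')): A:[pong] B:[done]
After 3 (send(from=A, to=B, msg='hello')): A:[pong] B:[done,hello]
After 4 (send(from=B, to=A, msg='ping')): A:[pong,ping] B:[done,hello]
After 5 (send(from=A, to=B, msg='tick')): A:[pong,ping] B:[done,hello,tick]
After 6 (send(from=B, to=A, msg='data')): A:[pong,ping,data] B:[done,hello,tick]
After 7 (process(B)): A:[pong,ping,data] B:[hello,tick]
After 8 (send(from=A, to=B, msg='ack')): A:[pong,ping,data] B:[hello,tick,ack]
After 9 (send(from=A, to=B, msg='start')): A:[pong,ping,data] B:[hello,tick,ack,start]
After 10 (send(from=B, to=A, msg='ok')): A:[pong,ping,data,ok] B:[hello,tick,ack,start]
After 11 (send(from=A, to=B, msg='req')): A:[pong,ping,data,ok] B:[hello,tick,ack,start,req]
After 12 (send(from=A, to=B, msg='stop')): A:[pong,ping,data,ok] B:[hello,tick,ack,start,req,stop]
After 13 (process(B)): A:[pong,ping,data,ok] B:[tick,ack,start,req,stop]
After 14 (process(B)): A:[pong,ping,data,ok] B:[ack,start,req,stop]

Answer: 4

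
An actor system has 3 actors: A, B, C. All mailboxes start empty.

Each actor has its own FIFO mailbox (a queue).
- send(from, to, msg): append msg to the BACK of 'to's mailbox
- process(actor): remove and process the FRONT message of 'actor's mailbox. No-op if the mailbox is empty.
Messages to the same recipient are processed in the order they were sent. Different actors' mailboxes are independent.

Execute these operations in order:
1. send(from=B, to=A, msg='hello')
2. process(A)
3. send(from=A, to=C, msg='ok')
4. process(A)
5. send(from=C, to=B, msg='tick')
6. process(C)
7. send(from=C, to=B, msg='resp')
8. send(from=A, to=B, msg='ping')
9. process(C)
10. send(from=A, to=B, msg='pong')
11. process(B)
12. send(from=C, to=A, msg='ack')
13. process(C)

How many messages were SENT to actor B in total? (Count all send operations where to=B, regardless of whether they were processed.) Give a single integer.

After 1 (send(from=B, to=A, msg='hello')): A:[hello] B:[] C:[]
After 2 (process(A)): A:[] B:[] C:[]
After 3 (send(from=A, to=C, msg='ok')): A:[] B:[] C:[ok]
After 4 (process(A)): A:[] B:[] C:[ok]
After 5 (send(from=C, to=B, msg='tick')): A:[] B:[tick] C:[ok]
After 6 (process(C)): A:[] B:[tick] C:[]
After 7 (send(from=C, to=B, msg='resp')): A:[] B:[tick,resp] C:[]
After 8 (send(from=A, to=B, msg='ping')): A:[] B:[tick,resp,ping] C:[]
After 9 (process(C)): A:[] B:[tick,resp,ping] C:[]
After 10 (send(from=A, to=B, msg='pong')): A:[] B:[tick,resp,ping,pong] C:[]
After 11 (process(B)): A:[] B:[resp,ping,pong] C:[]
After 12 (send(from=C, to=A, msg='ack')): A:[ack] B:[resp,ping,pong] C:[]
After 13 (process(C)): A:[ack] B:[resp,ping,pong] C:[]

Answer: 4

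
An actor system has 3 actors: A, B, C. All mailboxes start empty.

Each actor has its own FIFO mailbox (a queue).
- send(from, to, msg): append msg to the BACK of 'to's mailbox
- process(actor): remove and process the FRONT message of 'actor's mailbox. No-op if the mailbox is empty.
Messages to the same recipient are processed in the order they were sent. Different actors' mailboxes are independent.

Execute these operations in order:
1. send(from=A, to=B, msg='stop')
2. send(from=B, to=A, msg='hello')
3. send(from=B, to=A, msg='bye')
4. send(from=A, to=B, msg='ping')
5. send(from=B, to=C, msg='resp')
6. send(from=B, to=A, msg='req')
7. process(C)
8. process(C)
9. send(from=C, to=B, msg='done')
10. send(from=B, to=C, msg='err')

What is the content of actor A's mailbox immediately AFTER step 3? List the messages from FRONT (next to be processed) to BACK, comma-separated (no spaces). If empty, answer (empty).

After 1 (send(from=A, to=B, msg='stop')): A:[] B:[stop] C:[]
After 2 (send(from=B, to=A, msg='hello')): A:[hello] B:[stop] C:[]
After 3 (send(from=B, to=A, msg='bye')): A:[hello,bye] B:[stop] C:[]

hello,bye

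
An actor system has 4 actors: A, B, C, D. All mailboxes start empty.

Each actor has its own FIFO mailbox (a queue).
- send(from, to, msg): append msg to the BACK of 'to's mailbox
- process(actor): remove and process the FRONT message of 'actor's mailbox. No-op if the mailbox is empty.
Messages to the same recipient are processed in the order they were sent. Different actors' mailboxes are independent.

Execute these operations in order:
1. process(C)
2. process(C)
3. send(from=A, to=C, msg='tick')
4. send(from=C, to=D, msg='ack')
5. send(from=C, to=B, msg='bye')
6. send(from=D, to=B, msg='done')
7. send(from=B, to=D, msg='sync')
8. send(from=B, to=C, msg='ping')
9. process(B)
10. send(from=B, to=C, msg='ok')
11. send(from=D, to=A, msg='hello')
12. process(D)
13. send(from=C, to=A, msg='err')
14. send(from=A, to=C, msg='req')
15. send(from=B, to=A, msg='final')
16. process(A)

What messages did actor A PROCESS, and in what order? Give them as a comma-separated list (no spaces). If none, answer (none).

After 1 (process(C)): A:[] B:[] C:[] D:[]
After 2 (process(C)): A:[] B:[] C:[] D:[]
After 3 (send(from=A, to=C, msg='tick')): A:[] B:[] C:[tick] D:[]
After 4 (send(from=C, to=D, msg='ack')): A:[] B:[] C:[tick] D:[ack]
After 5 (send(from=C, to=B, msg='bye')): A:[] B:[bye] C:[tick] D:[ack]
After 6 (send(from=D, to=B, msg='done')): A:[] B:[bye,done] C:[tick] D:[ack]
After 7 (send(from=B, to=D, msg='sync')): A:[] B:[bye,done] C:[tick] D:[ack,sync]
After 8 (send(from=B, to=C, msg='ping')): A:[] B:[bye,done] C:[tick,ping] D:[ack,sync]
After 9 (process(B)): A:[] B:[done] C:[tick,ping] D:[ack,sync]
After 10 (send(from=B, to=C, msg='ok')): A:[] B:[done] C:[tick,ping,ok] D:[ack,sync]
After 11 (send(from=D, to=A, msg='hello')): A:[hello] B:[done] C:[tick,ping,ok] D:[ack,sync]
After 12 (process(D)): A:[hello] B:[done] C:[tick,ping,ok] D:[sync]
After 13 (send(from=C, to=A, msg='err')): A:[hello,err] B:[done] C:[tick,ping,ok] D:[sync]
After 14 (send(from=A, to=C, msg='req')): A:[hello,err] B:[done] C:[tick,ping,ok,req] D:[sync]
After 15 (send(from=B, to=A, msg='final')): A:[hello,err,final] B:[done] C:[tick,ping,ok,req] D:[sync]
After 16 (process(A)): A:[err,final] B:[done] C:[tick,ping,ok,req] D:[sync]

Answer: hello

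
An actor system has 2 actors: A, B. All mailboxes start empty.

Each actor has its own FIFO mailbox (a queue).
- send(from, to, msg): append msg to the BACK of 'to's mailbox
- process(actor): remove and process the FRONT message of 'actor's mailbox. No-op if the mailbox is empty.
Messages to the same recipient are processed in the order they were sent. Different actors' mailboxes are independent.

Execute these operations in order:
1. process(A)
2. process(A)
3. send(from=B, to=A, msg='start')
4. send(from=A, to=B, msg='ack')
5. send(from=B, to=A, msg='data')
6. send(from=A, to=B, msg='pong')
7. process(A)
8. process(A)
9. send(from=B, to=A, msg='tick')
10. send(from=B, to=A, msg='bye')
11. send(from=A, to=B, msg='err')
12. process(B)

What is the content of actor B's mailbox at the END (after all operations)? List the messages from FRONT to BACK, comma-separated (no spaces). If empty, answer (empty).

After 1 (process(A)): A:[] B:[]
After 2 (process(A)): A:[] B:[]
After 3 (send(from=B, to=A, msg='start')): A:[start] B:[]
After 4 (send(from=A, to=B, msg='ack')): A:[start] B:[ack]
After 5 (send(from=B, to=A, msg='data')): A:[start,data] B:[ack]
After 6 (send(from=A, to=B, msg='pong')): A:[start,data] B:[ack,pong]
After 7 (process(A)): A:[data] B:[ack,pong]
After 8 (process(A)): A:[] B:[ack,pong]
After 9 (send(from=B, to=A, msg='tick')): A:[tick] B:[ack,pong]
After 10 (send(from=B, to=A, msg='bye')): A:[tick,bye] B:[ack,pong]
After 11 (send(from=A, to=B, msg='err')): A:[tick,bye] B:[ack,pong,err]
After 12 (process(B)): A:[tick,bye] B:[pong,err]

Answer: pong,err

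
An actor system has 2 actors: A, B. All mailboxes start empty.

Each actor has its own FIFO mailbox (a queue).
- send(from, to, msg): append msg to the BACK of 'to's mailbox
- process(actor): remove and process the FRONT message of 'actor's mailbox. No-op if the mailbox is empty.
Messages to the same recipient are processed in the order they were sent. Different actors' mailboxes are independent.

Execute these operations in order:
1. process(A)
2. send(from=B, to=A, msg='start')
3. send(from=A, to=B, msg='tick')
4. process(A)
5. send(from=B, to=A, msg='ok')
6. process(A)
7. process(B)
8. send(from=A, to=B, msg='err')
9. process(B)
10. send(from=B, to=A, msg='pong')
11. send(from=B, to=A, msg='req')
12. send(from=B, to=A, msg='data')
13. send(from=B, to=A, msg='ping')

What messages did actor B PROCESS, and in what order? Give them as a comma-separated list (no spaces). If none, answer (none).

Answer: tick,err

Derivation:
After 1 (process(A)): A:[] B:[]
After 2 (send(from=B, to=A, msg='start')): A:[start] B:[]
After 3 (send(from=A, to=B, msg='tick')): A:[start] B:[tick]
After 4 (process(A)): A:[] B:[tick]
After 5 (send(from=B, to=A, msg='ok')): A:[ok] B:[tick]
After 6 (process(A)): A:[] B:[tick]
After 7 (process(B)): A:[] B:[]
After 8 (send(from=A, to=B, msg='err')): A:[] B:[err]
After 9 (process(B)): A:[] B:[]
After 10 (send(from=B, to=A, msg='pong')): A:[pong] B:[]
After 11 (send(from=B, to=A, msg='req')): A:[pong,req] B:[]
After 12 (send(from=B, to=A, msg='data')): A:[pong,req,data] B:[]
After 13 (send(from=B, to=A, msg='ping')): A:[pong,req,data,ping] B:[]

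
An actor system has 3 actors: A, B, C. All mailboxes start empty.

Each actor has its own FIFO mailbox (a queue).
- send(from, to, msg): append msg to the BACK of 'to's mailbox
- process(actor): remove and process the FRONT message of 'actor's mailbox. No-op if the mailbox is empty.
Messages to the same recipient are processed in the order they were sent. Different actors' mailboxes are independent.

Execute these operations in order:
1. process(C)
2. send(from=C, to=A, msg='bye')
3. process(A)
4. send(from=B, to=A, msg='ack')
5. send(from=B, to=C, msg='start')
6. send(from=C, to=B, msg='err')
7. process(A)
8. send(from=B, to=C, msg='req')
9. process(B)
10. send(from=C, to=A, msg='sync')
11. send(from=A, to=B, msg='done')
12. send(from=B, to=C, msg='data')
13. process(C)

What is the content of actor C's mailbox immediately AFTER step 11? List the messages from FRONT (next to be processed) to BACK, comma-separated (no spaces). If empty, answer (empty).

After 1 (process(C)): A:[] B:[] C:[]
After 2 (send(from=C, to=A, msg='bye')): A:[bye] B:[] C:[]
After 3 (process(A)): A:[] B:[] C:[]
After 4 (send(from=B, to=A, msg='ack')): A:[ack] B:[] C:[]
After 5 (send(from=B, to=C, msg='start')): A:[ack] B:[] C:[start]
After 6 (send(from=C, to=B, msg='err')): A:[ack] B:[err] C:[start]
After 7 (process(A)): A:[] B:[err] C:[start]
After 8 (send(from=B, to=C, msg='req')): A:[] B:[err] C:[start,req]
After 9 (process(B)): A:[] B:[] C:[start,req]
After 10 (send(from=C, to=A, msg='sync')): A:[sync] B:[] C:[start,req]
After 11 (send(from=A, to=B, msg='done')): A:[sync] B:[done] C:[start,req]

start,req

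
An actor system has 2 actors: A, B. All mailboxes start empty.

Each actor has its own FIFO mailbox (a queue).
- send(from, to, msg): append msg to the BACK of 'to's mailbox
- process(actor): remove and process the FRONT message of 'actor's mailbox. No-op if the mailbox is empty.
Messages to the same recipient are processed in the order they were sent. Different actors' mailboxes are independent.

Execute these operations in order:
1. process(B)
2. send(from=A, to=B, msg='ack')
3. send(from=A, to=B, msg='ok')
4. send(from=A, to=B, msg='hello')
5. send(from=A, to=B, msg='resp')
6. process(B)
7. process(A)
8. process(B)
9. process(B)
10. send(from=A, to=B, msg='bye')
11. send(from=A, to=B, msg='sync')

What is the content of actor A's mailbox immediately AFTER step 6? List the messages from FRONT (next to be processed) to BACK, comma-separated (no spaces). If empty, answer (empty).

After 1 (process(B)): A:[] B:[]
After 2 (send(from=A, to=B, msg='ack')): A:[] B:[ack]
After 3 (send(from=A, to=B, msg='ok')): A:[] B:[ack,ok]
After 4 (send(from=A, to=B, msg='hello')): A:[] B:[ack,ok,hello]
After 5 (send(from=A, to=B, msg='resp')): A:[] B:[ack,ok,hello,resp]
After 6 (process(B)): A:[] B:[ok,hello,resp]

(empty)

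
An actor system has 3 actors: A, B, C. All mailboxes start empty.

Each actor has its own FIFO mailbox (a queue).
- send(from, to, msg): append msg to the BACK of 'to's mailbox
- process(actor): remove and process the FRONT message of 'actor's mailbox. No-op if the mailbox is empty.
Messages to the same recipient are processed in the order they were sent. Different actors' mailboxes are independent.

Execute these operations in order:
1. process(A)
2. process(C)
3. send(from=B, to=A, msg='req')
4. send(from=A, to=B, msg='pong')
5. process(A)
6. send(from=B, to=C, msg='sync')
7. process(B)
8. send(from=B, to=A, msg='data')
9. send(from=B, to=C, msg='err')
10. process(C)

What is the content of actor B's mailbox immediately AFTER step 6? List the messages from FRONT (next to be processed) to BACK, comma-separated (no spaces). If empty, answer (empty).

After 1 (process(A)): A:[] B:[] C:[]
After 2 (process(C)): A:[] B:[] C:[]
After 3 (send(from=B, to=A, msg='req')): A:[req] B:[] C:[]
After 4 (send(from=A, to=B, msg='pong')): A:[req] B:[pong] C:[]
After 5 (process(A)): A:[] B:[pong] C:[]
After 6 (send(from=B, to=C, msg='sync')): A:[] B:[pong] C:[sync]

pong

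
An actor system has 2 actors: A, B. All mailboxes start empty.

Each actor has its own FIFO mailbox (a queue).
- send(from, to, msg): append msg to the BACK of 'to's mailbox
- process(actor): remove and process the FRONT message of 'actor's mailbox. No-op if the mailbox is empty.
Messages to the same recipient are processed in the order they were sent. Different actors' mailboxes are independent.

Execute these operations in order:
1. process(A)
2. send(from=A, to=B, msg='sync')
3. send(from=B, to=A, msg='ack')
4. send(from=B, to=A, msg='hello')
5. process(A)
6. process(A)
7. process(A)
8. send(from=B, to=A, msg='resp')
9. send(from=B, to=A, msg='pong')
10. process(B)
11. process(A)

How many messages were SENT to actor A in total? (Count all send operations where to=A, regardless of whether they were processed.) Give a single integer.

After 1 (process(A)): A:[] B:[]
After 2 (send(from=A, to=B, msg='sync')): A:[] B:[sync]
After 3 (send(from=B, to=A, msg='ack')): A:[ack] B:[sync]
After 4 (send(from=B, to=A, msg='hello')): A:[ack,hello] B:[sync]
After 5 (process(A)): A:[hello] B:[sync]
After 6 (process(A)): A:[] B:[sync]
After 7 (process(A)): A:[] B:[sync]
After 8 (send(from=B, to=A, msg='resp')): A:[resp] B:[sync]
After 9 (send(from=B, to=A, msg='pong')): A:[resp,pong] B:[sync]
After 10 (process(B)): A:[resp,pong] B:[]
After 11 (process(A)): A:[pong] B:[]

Answer: 4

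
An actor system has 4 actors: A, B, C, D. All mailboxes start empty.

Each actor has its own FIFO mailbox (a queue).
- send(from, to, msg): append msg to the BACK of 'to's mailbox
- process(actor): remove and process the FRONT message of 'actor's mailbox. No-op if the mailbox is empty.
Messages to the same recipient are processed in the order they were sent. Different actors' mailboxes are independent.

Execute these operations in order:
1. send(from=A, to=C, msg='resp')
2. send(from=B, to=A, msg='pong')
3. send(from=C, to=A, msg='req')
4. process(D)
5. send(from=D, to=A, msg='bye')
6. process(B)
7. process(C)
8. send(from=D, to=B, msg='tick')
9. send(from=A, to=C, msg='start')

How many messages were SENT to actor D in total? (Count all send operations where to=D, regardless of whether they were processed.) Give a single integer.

Answer: 0

Derivation:
After 1 (send(from=A, to=C, msg='resp')): A:[] B:[] C:[resp] D:[]
After 2 (send(from=B, to=A, msg='pong')): A:[pong] B:[] C:[resp] D:[]
After 3 (send(from=C, to=A, msg='req')): A:[pong,req] B:[] C:[resp] D:[]
After 4 (process(D)): A:[pong,req] B:[] C:[resp] D:[]
After 5 (send(from=D, to=A, msg='bye')): A:[pong,req,bye] B:[] C:[resp] D:[]
After 6 (process(B)): A:[pong,req,bye] B:[] C:[resp] D:[]
After 7 (process(C)): A:[pong,req,bye] B:[] C:[] D:[]
After 8 (send(from=D, to=B, msg='tick')): A:[pong,req,bye] B:[tick] C:[] D:[]
After 9 (send(from=A, to=C, msg='start')): A:[pong,req,bye] B:[tick] C:[start] D:[]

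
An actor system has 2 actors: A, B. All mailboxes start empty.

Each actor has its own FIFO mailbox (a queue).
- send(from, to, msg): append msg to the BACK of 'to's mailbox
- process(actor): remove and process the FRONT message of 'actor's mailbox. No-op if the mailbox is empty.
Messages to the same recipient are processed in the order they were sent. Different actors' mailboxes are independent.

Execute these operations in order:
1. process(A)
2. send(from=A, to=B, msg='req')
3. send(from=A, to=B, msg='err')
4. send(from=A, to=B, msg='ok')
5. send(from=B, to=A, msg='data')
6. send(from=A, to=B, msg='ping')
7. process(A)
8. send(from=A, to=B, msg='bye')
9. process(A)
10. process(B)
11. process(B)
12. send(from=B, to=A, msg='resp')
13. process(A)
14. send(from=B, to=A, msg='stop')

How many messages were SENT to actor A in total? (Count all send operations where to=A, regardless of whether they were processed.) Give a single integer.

Answer: 3

Derivation:
After 1 (process(A)): A:[] B:[]
After 2 (send(from=A, to=B, msg='req')): A:[] B:[req]
After 3 (send(from=A, to=B, msg='err')): A:[] B:[req,err]
After 4 (send(from=A, to=B, msg='ok')): A:[] B:[req,err,ok]
After 5 (send(from=B, to=A, msg='data')): A:[data] B:[req,err,ok]
After 6 (send(from=A, to=B, msg='ping')): A:[data] B:[req,err,ok,ping]
After 7 (process(A)): A:[] B:[req,err,ok,ping]
After 8 (send(from=A, to=B, msg='bye')): A:[] B:[req,err,ok,ping,bye]
After 9 (process(A)): A:[] B:[req,err,ok,ping,bye]
After 10 (process(B)): A:[] B:[err,ok,ping,bye]
After 11 (process(B)): A:[] B:[ok,ping,bye]
After 12 (send(from=B, to=A, msg='resp')): A:[resp] B:[ok,ping,bye]
After 13 (process(A)): A:[] B:[ok,ping,bye]
After 14 (send(from=B, to=A, msg='stop')): A:[stop] B:[ok,ping,bye]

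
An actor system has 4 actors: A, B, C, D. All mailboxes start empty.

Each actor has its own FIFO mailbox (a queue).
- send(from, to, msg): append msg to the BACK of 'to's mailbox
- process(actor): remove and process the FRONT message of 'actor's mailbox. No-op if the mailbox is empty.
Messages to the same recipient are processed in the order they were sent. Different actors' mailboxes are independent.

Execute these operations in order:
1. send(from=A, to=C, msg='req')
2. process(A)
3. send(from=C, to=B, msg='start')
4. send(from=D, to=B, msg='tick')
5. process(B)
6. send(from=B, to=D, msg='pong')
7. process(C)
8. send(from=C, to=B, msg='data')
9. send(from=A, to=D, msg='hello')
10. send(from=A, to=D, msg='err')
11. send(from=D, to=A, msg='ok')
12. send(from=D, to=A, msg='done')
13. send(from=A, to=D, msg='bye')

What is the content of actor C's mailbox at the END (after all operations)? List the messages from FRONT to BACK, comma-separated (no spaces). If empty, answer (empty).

Answer: (empty)

Derivation:
After 1 (send(from=A, to=C, msg='req')): A:[] B:[] C:[req] D:[]
After 2 (process(A)): A:[] B:[] C:[req] D:[]
After 3 (send(from=C, to=B, msg='start')): A:[] B:[start] C:[req] D:[]
After 4 (send(from=D, to=B, msg='tick')): A:[] B:[start,tick] C:[req] D:[]
After 5 (process(B)): A:[] B:[tick] C:[req] D:[]
After 6 (send(from=B, to=D, msg='pong')): A:[] B:[tick] C:[req] D:[pong]
After 7 (process(C)): A:[] B:[tick] C:[] D:[pong]
After 8 (send(from=C, to=B, msg='data')): A:[] B:[tick,data] C:[] D:[pong]
After 9 (send(from=A, to=D, msg='hello')): A:[] B:[tick,data] C:[] D:[pong,hello]
After 10 (send(from=A, to=D, msg='err')): A:[] B:[tick,data] C:[] D:[pong,hello,err]
After 11 (send(from=D, to=A, msg='ok')): A:[ok] B:[tick,data] C:[] D:[pong,hello,err]
After 12 (send(from=D, to=A, msg='done')): A:[ok,done] B:[tick,data] C:[] D:[pong,hello,err]
After 13 (send(from=A, to=D, msg='bye')): A:[ok,done] B:[tick,data] C:[] D:[pong,hello,err,bye]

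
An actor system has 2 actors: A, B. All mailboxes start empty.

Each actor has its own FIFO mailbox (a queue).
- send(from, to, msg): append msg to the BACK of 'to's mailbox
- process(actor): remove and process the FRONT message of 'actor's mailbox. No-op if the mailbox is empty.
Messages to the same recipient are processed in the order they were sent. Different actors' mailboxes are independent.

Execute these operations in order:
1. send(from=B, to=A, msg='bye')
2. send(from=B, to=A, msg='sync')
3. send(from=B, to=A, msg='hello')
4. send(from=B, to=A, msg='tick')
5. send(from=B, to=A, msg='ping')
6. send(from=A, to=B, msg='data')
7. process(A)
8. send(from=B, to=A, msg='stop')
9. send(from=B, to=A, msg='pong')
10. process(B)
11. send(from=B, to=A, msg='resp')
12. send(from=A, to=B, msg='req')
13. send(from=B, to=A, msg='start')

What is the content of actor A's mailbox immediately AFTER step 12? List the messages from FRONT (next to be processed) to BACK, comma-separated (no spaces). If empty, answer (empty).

After 1 (send(from=B, to=A, msg='bye')): A:[bye] B:[]
After 2 (send(from=B, to=A, msg='sync')): A:[bye,sync] B:[]
After 3 (send(from=B, to=A, msg='hello')): A:[bye,sync,hello] B:[]
After 4 (send(from=B, to=A, msg='tick')): A:[bye,sync,hello,tick] B:[]
After 5 (send(from=B, to=A, msg='ping')): A:[bye,sync,hello,tick,ping] B:[]
After 6 (send(from=A, to=B, msg='data')): A:[bye,sync,hello,tick,ping] B:[data]
After 7 (process(A)): A:[sync,hello,tick,ping] B:[data]
After 8 (send(from=B, to=A, msg='stop')): A:[sync,hello,tick,ping,stop] B:[data]
After 9 (send(from=B, to=A, msg='pong')): A:[sync,hello,tick,ping,stop,pong] B:[data]
After 10 (process(B)): A:[sync,hello,tick,ping,stop,pong] B:[]
After 11 (send(from=B, to=A, msg='resp')): A:[sync,hello,tick,ping,stop,pong,resp] B:[]
After 12 (send(from=A, to=B, msg='req')): A:[sync,hello,tick,ping,stop,pong,resp] B:[req]

sync,hello,tick,ping,stop,pong,resp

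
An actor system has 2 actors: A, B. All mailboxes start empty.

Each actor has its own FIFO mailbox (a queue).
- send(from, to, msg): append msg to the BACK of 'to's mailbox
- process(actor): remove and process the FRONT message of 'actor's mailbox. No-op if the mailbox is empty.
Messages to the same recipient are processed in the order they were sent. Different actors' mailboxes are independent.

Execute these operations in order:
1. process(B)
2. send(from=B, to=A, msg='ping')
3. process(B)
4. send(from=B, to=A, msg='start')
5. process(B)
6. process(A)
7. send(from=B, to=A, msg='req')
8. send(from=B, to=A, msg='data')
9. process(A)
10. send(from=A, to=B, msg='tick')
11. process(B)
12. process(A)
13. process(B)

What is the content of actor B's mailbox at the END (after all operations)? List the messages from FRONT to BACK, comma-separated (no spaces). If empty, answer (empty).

After 1 (process(B)): A:[] B:[]
After 2 (send(from=B, to=A, msg='ping')): A:[ping] B:[]
After 3 (process(B)): A:[ping] B:[]
After 4 (send(from=B, to=A, msg='start')): A:[ping,start] B:[]
After 5 (process(B)): A:[ping,start] B:[]
After 6 (process(A)): A:[start] B:[]
After 7 (send(from=B, to=A, msg='req')): A:[start,req] B:[]
After 8 (send(from=B, to=A, msg='data')): A:[start,req,data] B:[]
After 9 (process(A)): A:[req,data] B:[]
After 10 (send(from=A, to=B, msg='tick')): A:[req,data] B:[tick]
After 11 (process(B)): A:[req,data] B:[]
After 12 (process(A)): A:[data] B:[]
After 13 (process(B)): A:[data] B:[]

Answer: (empty)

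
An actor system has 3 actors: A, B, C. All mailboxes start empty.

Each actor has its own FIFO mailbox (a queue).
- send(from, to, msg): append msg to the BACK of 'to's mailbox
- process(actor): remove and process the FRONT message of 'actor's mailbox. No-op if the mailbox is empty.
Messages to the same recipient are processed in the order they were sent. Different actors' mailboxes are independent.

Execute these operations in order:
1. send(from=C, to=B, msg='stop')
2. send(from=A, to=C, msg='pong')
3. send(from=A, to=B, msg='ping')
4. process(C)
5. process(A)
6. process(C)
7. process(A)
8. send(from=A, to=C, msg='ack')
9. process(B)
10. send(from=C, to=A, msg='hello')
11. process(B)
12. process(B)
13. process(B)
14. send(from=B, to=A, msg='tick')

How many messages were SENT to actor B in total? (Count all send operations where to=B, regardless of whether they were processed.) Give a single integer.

After 1 (send(from=C, to=B, msg='stop')): A:[] B:[stop] C:[]
After 2 (send(from=A, to=C, msg='pong')): A:[] B:[stop] C:[pong]
After 3 (send(from=A, to=B, msg='ping')): A:[] B:[stop,ping] C:[pong]
After 4 (process(C)): A:[] B:[stop,ping] C:[]
After 5 (process(A)): A:[] B:[stop,ping] C:[]
After 6 (process(C)): A:[] B:[stop,ping] C:[]
After 7 (process(A)): A:[] B:[stop,ping] C:[]
After 8 (send(from=A, to=C, msg='ack')): A:[] B:[stop,ping] C:[ack]
After 9 (process(B)): A:[] B:[ping] C:[ack]
After 10 (send(from=C, to=A, msg='hello')): A:[hello] B:[ping] C:[ack]
After 11 (process(B)): A:[hello] B:[] C:[ack]
After 12 (process(B)): A:[hello] B:[] C:[ack]
After 13 (process(B)): A:[hello] B:[] C:[ack]
After 14 (send(from=B, to=A, msg='tick')): A:[hello,tick] B:[] C:[ack]

Answer: 2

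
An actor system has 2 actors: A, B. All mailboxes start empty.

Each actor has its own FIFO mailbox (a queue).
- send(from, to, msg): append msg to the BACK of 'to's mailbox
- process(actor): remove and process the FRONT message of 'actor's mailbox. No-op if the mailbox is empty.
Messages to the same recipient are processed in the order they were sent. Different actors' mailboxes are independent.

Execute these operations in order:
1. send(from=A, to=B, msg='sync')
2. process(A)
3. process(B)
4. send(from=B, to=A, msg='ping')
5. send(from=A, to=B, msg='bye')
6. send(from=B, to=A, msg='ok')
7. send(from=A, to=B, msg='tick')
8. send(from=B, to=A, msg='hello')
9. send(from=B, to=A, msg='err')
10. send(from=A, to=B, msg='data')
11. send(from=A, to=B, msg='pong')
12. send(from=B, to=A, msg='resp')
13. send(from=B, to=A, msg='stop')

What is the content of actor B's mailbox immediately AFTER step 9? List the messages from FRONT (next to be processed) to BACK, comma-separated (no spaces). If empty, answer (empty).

After 1 (send(from=A, to=B, msg='sync')): A:[] B:[sync]
After 2 (process(A)): A:[] B:[sync]
After 3 (process(B)): A:[] B:[]
After 4 (send(from=B, to=A, msg='ping')): A:[ping] B:[]
After 5 (send(from=A, to=B, msg='bye')): A:[ping] B:[bye]
After 6 (send(from=B, to=A, msg='ok')): A:[ping,ok] B:[bye]
After 7 (send(from=A, to=B, msg='tick')): A:[ping,ok] B:[bye,tick]
After 8 (send(from=B, to=A, msg='hello')): A:[ping,ok,hello] B:[bye,tick]
After 9 (send(from=B, to=A, msg='err')): A:[ping,ok,hello,err] B:[bye,tick]

bye,tick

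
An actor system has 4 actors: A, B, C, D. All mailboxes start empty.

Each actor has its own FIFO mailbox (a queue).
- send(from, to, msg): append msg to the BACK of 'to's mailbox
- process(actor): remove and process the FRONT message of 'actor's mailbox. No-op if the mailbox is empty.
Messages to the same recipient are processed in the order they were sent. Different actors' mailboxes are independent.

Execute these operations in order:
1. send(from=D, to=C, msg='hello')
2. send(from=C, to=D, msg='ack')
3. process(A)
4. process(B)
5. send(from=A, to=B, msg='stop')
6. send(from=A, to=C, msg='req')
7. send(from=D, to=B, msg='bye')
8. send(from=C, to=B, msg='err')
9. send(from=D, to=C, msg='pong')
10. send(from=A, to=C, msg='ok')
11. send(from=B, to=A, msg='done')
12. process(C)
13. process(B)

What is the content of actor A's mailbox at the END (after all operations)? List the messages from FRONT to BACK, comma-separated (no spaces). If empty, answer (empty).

After 1 (send(from=D, to=C, msg='hello')): A:[] B:[] C:[hello] D:[]
After 2 (send(from=C, to=D, msg='ack')): A:[] B:[] C:[hello] D:[ack]
After 3 (process(A)): A:[] B:[] C:[hello] D:[ack]
After 4 (process(B)): A:[] B:[] C:[hello] D:[ack]
After 5 (send(from=A, to=B, msg='stop')): A:[] B:[stop] C:[hello] D:[ack]
After 6 (send(from=A, to=C, msg='req')): A:[] B:[stop] C:[hello,req] D:[ack]
After 7 (send(from=D, to=B, msg='bye')): A:[] B:[stop,bye] C:[hello,req] D:[ack]
After 8 (send(from=C, to=B, msg='err')): A:[] B:[stop,bye,err] C:[hello,req] D:[ack]
After 9 (send(from=D, to=C, msg='pong')): A:[] B:[stop,bye,err] C:[hello,req,pong] D:[ack]
After 10 (send(from=A, to=C, msg='ok')): A:[] B:[stop,bye,err] C:[hello,req,pong,ok] D:[ack]
After 11 (send(from=B, to=A, msg='done')): A:[done] B:[stop,bye,err] C:[hello,req,pong,ok] D:[ack]
After 12 (process(C)): A:[done] B:[stop,bye,err] C:[req,pong,ok] D:[ack]
After 13 (process(B)): A:[done] B:[bye,err] C:[req,pong,ok] D:[ack]

Answer: done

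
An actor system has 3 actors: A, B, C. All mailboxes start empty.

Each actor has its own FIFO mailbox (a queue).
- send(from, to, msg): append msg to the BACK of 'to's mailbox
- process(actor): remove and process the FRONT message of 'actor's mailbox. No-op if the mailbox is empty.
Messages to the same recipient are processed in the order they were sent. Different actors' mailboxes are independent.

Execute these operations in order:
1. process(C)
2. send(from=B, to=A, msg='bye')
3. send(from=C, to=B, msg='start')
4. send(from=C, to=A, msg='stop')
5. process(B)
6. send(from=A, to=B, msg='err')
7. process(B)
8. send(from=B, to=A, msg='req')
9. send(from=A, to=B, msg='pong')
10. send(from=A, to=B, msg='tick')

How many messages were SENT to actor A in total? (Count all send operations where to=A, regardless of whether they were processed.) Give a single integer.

Answer: 3

Derivation:
After 1 (process(C)): A:[] B:[] C:[]
After 2 (send(from=B, to=A, msg='bye')): A:[bye] B:[] C:[]
After 3 (send(from=C, to=B, msg='start')): A:[bye] B:[start] C:[]
After 4 (send(from=C, to=A, msg='stop')): A:[bye,stop] B:[start] C:[]
After 5 (process(B)): A:[bye,stop] B:[] C:[]
After 6 (send(from=A, to=B, msg='err')): A:[bye,stop] B:[err] C:[]
After 7 (process(B)): A:[bye,stop] B:[] C:[]
After 8 (send(from=B, to=A, msg='req')): A:[bye,stop,req] B:[] C:[]
After 9 (send(from=A, to=B, msg='pong')): A:[bye,stop,req] B:[pong] C:[]
After 10 (send(from=A, to=B, msg='tick')): A:[bye,stop,req] B:[pong,tick] C:[]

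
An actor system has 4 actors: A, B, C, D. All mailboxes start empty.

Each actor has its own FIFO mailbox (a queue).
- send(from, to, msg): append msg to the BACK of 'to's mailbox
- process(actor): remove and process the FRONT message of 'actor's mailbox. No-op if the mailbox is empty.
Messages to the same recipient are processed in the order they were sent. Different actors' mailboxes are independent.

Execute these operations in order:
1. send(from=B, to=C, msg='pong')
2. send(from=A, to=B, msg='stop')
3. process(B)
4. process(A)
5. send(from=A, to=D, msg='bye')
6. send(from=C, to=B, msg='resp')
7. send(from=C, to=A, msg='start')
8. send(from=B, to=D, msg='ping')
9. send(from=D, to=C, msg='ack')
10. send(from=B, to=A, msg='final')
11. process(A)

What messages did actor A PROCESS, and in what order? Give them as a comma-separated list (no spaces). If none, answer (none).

Answer: start

Derivation:
After 1 (send(from=B, to=C, msg='pong')): A:[] B:[] C:[pong] D:[]
After 2 (send(from=A, to=B, msg='stop')): A:[] B:[stop] C:[pong] D:[]
After 3 (process(B)): A:[] B:[] C:[pong] D:[]
After 4 (process(A)): A:[] B:[] C:[pong] D:[]
After 5 (send(from=A, to=D, msg='bye')): A:[] B:[] C:[pong] D:[bye]
After 6 (send(from=C, to=B, msg='resp')): A:[] B:[resp] C:[pong] D:[bye]
After 7 (send(from=C, to=A, msg='start')): A:[start] B:[resp] C:[pong] D:[bye]
After 8 (send(from=B, to=D, msg='ping')): A:[start] B:[resp] C:[pong] D:[bye,ping]
After 9 (send(from=D, to=C, msg='ack')): A:[start] B:[resp] C:[pong,ack] D:[bye,ping]
After 10 (send(from=B, to=A, msg='final')): A:[start,final] B:[resp] C:[pong,ack] D:[bye,ping]
After 11 (process(A)): A:[final] B:[resp] C:[pong,ack] D:[bye,ping]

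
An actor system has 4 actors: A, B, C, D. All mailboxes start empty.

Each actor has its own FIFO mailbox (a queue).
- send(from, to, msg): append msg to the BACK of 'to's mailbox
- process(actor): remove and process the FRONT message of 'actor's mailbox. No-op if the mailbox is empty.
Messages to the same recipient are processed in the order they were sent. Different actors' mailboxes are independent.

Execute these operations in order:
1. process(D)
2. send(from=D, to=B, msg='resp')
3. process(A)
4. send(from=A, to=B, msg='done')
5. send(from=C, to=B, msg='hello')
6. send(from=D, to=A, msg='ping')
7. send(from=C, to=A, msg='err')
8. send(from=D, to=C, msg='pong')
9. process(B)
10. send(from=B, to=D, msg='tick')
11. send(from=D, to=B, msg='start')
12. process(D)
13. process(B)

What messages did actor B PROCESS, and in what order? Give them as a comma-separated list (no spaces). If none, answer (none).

After 1 (process(D)): A:[] B:[] C:[] D:[]
After 2 (send(from=D, to=B, msg='resp')): A:[] B:[resp] C:[] D:[]
After 3 (process(A)): A:[] B:[resp] C:[] D:[]
After 4 (send(from=A, to=B, msg='done')): A:[] B:[resp,done] C:[] D:[]
After 5 (send(from=C, to=B, msg='hello')): A:[] B:[resp,done,hello] C:[] D:[]
After 6 (send(from=D, to=A, msg='ping')): A:[ping] B:[resp,done,hello] C:[] D:[]
After 7 (send(from=C, to=A, msg='err')): A:[ping,err] B:[resp,done,hello] C:[] D:[]
After 8 (send(from=D, to=C, msg='pong')): A:[ping,err] B:[resp,done,hello] C:[pong] D:[]
After 9 (process(B)): A:[ping,err] B:[done,hello] C:[pong] D:[]
After 10 (send(from=B, to=D, msg='tick')): A:[ping,err] B:[done,hello] C:[pong] D:[tick]
After 11 (send(from=D, to=B, msg='start')): A:[ping,err] B:[done,hello,start] C:[pong] D:[tick]
After 12 (process(D)): A:[ping,err] B:[done,hello,start] C:[pong] D:[]
After 13 (process(B)): A:[ping,err] B:[hello,start] C:[pong] D:[]

Answer: resp,done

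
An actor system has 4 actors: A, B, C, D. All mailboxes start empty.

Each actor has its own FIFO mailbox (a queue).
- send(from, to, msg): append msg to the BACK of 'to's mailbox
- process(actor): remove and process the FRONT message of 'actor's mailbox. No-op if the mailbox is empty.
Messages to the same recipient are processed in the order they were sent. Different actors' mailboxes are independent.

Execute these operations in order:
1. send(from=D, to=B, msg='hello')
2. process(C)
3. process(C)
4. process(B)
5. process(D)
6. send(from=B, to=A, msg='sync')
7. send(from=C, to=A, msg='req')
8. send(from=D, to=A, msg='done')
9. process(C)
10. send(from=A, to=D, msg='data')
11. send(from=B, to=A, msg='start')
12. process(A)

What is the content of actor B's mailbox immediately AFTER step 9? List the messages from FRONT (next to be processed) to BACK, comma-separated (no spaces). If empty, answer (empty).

After 1 (send(from=D, to=B, msg='hello')): A:[] B:[hello] C:[] D:[]
After 2 (process(C)): A:[] B:[hello] C:[] D:[]
After 3 (process(C)): A:[] B:[hello] C:[] D:[]
After 4 (process(B)): A:[] B:[] C:[] D:[]
After 5 (process(D)): A:[] B:[] C:[] D:[]
After 6 (send(from=B, to=A, msg='sync')): A:[sync] B:[] C:[] D:[]
After 7 (send(from=C, to=A, msg='req')): A:[sync,req] B:[] C:[] D:[]
After 8 (send(from=D, to=A, msg='done')): A:[sync,req,done] B:[] C:[] D:[]
After 9 (process(C)): A:[sync,req,done] B:[] C:[] D:[]

(empty)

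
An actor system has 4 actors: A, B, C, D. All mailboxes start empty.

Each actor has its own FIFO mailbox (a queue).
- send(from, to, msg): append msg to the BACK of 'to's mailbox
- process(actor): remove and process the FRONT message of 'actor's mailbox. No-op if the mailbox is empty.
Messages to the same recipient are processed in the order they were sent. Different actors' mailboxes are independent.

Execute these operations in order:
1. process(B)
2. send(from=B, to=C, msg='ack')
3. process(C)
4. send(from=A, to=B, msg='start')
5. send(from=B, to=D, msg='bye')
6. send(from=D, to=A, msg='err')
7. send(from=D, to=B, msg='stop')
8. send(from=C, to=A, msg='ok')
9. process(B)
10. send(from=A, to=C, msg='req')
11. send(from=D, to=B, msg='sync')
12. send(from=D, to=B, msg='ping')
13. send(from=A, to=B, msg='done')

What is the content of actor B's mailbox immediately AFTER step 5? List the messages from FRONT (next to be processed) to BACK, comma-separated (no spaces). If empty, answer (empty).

After 1 (process(B)): A:[] B:[] C:[] D:[]
After 2 (send(from=B, to=C, msg='ack')): A:[] B:[] C:[ack] D:[]
After 3 (process(C)): A:[] B:[] C:[] D:[]
After 4 (send(from=A, to=B, msg='start')): A:[] B:[start] C:[] D:[]
After 5 (send(from=B, to=D, msg='bye')): A:[] B:[start] C:[] D:[bye]

start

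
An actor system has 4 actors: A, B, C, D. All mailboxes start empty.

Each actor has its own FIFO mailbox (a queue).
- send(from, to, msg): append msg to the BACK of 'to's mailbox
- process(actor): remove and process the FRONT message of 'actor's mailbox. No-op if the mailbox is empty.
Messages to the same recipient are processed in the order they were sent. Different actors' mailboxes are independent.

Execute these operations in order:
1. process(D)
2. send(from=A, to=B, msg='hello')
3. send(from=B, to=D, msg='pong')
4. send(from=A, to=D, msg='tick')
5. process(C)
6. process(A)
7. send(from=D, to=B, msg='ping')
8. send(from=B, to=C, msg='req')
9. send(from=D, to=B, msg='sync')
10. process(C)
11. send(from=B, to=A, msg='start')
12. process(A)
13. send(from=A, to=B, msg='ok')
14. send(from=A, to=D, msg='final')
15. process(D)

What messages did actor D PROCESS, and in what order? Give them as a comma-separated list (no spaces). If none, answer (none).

Answer: pong

Derivation:
After 1 (process(D)): A:[] B:[] C:[] D:[]
After 2 (send(from=A, to=B, msg='hello')): A:[] B:[hello] C:[] D:[]
After 3 (send(from=B, to=D, msg='pong')): A:[] B:[hello] C:[] D:[pong]
After 4 (send(from=A, to=D, msg='tick')): A:[] B:[hello] C:[] D:[pong,tick]
After 5 (process(C)): A:[] B:[hello] C:[] D:[pong,tick]
After 6 (process(A)): A:[] B:[hello] C:[] D:[pong,tick]
After 7 (send(from=D, to=B, msg='ping')): A:[] B:[hello,ping] C:[] D:[pong,tick]
After 8 (send(from=B, to=C, msg='req')): A:[] B:[hello,ping] C:[req] D:[pong,tick]
After 9 (send(from=D, to=B, msg='sync')): A:[] B:[hello,ping,sync] C:[req] D:[pong,tick]
After 10 (process(C)): A:[] B:[hello,ping,sync] C:[] D:[pong,tick]
After 11 (send(from=B, to=A, msg='start')): A:[start] B:[hello,ping,sync] C:[] D:[pong,tick]
After 12 (process(A)): A:[] B:[hello,ping,sync] C:[] D:[pong,tick]
After 13 (send(from=A, to=B, msg='ok')): A:[] B:[hello,ping,sync,ok] C:[] D:[pong,tick]
After 14 (send(from=A, to=D, msg='final')): A:[] B:[hello,ping,sync,ok] C:[] D:[pong,tick,final]
After 15 (process(D)): A:[] B:[hello,ping,sync,ok] C:[] D:[tick,final]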